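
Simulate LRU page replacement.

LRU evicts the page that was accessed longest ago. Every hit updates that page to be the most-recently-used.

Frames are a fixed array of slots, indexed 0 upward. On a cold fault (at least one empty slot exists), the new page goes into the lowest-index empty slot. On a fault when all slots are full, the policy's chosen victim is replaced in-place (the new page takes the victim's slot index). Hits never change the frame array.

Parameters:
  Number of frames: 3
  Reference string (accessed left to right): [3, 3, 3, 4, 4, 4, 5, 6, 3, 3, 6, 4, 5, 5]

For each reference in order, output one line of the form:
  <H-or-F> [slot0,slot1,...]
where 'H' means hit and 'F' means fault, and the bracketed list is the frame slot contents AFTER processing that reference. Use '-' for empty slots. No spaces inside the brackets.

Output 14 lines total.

F [3,-,-]
H [3,-,-]
H [3,-,-]
F [3,4,-]
H [3,4,-]
H [3,4,-]
F [3,4,5]
F [6,4,5]
F [6,3,5]
H [6,3,5]
H [6,3,5]
F [6,3,4]
F [6,5,4]
H [6,5,4]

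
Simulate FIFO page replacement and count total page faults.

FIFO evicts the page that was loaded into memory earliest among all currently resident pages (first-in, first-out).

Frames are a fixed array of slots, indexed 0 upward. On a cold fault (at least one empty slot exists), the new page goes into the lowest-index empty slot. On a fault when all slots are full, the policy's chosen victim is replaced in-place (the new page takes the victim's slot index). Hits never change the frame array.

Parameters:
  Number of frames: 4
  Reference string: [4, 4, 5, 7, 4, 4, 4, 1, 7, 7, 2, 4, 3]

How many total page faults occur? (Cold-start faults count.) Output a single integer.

Step 0: ref 4 → FAULT, frames=[4,-,-,-]
Step 1: ref 4 → HIT, frames=[4,-,-,-]
Step 2: ref 5 → FAULT, frames=[4,5,-,-]
Step 3: ref 7 → FAULT, frames=[4,5,7,-]
Step 4: ref 4 → HIT, frames=[4,5,7,-]
Step 5: ref 4 → HIT, frames=[4,5,7,-]
Step 6: ref 4 → HIT, frames=[4,5,7,-]
Step 7: ref 1 → FAULT, frames=[4,5,7,1]
Step 8: ref 7 → HIT, frames=[4,5,7,1]
Step 9: ref 7 → HIT, frames=[4,5,7,1]
Step 10: ref 2 → FAULT (evict 4), frames=[2,5,7,1]
Step 11: ref 4 → FAULT (evict 5), frames=[2,4,7,1]
Step 12: ref 3 → FAULT (evict 7), frames=[2,4,3,1]
Total faults: 7

Answer: 7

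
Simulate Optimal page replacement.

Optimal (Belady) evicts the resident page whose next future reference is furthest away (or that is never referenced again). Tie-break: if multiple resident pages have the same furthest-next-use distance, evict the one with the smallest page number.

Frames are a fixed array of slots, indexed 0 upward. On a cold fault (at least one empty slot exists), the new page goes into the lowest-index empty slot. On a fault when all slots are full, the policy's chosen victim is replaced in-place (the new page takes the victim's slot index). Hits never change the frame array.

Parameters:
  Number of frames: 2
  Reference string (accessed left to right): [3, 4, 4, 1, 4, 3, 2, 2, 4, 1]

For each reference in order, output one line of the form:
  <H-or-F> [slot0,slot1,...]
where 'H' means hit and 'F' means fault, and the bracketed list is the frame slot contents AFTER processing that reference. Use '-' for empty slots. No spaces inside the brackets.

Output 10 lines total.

F [3,-]
F [3,4]
H [3,4]
F [1,4]
H [1,4]
F [3,4]
F [2,4]
H [2,4]
H [2,4]
F [1,4]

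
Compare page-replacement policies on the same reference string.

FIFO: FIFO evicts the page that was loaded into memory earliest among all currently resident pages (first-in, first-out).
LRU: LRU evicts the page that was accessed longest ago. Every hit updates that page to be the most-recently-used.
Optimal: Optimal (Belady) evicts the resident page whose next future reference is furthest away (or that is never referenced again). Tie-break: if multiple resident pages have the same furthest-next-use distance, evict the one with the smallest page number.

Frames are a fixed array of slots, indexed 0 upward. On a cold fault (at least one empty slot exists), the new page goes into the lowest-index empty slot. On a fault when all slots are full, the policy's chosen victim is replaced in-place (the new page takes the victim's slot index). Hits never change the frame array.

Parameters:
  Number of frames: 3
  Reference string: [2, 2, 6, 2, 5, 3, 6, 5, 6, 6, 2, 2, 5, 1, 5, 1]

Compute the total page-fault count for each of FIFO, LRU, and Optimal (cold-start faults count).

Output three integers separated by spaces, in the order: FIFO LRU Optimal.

Answer: 7 7 6

Derivation:
--- FIFO ---
  step 0: ref 2 -> FAULT, frames=[2,-,-] (faults so far: 1)
  step 1: ref 2 -> HIT, frames=[2,-,-] (faults so far: 1)
  step 2: ref 6 -> FAULT, frames=[2,6,-] (faults so far: 2)
  step 3: ref 2 -> HIT, frames=[2,6,-] (faults so far: 2)
  step 4: ref 5 -> FAULT, frames=[2,6,5] (faults so far: 3)
  step 5: ref 3 -> FAULT, evict 2, frames=[3,6,5] (faults so far: 4)
  step 6: ref 6 -> HIT, frames=[3,6,5] (faults so far: 4)
  step 7: ref 5 -> HIT, frames=[3,6,5] (faults so far: 4)
  step 8: ref 6 -> HIT, frames=[3,6,5] (faults so far: 4)
  step 9: ref 6 -> HIT, frames=[3,6,5] (faults so far: 4)
  step 10: ref 2 -> FAULT, evict 6, frames=[3,2,5] (faults so far: 5)
  step 11: ref 2 -> HIT, frames=[3,2,5] (faults so far: 5)
  step 12: ref 5 -> HIT, frames=[3,2,5] (faults so far: 5)
  step 13: ref 1 -> FAULT, evict 5, frames=[3,2,1] (faults so far: 6)
  step 14: ref 5 -> FAULT, evict 3, frames=[5,2,1] (faults so far: 7)
  step 15: ref 1 -> HIT, frames=[5,2,1] (faults so far: 7)
  FIFO total faults: 7
--- LRU ---
  step 0: ref 2 -> FAULT, frames=[2,-,-] (faults so far: 1)
  step 1: ref 2 -> HIT, frames=[2,-,-] (faults so far: 1)
  step 2: ref 6 -> FAULT, frames=[2,6,-] (faults so far: 2)
  step 3: ref 2 -> HIT, frames=[2,6,-] (faults so far: 2)
  step 4: ref 5 -> FAULT, frames=[2,6,5] (faults so far: 3)
  step 5: ref 3 -> FAULT, evict 6, frames=[2,3,5] (faults so far: 4)
  step 6: ref 6 -> FAULT, evict 2, frames=[6,3,5] (faults so far: 5)
  step 7: ref 5 -> HIT, frames=[6,3,5] (faults so far: 5)
  step 8: ref 6 -> HIT, frames=[6,3,5] (faults so far: 5)
  step 9: ref 6 -> HIT, frames=[6,3,5] (faults so far: 5)
  step 10: ref 2 -> FAULT, evict 3, frames=[6,2,5] (faults so far: 6)
  step 11: ref 2 -> HIT, frames=[6,2,5] (faults so far: 6)
  step 12: ref 5 -> HIT, frames=[6,2,5] (faults so far: 6)
  step 13: ref 1 -> FAULT, evict 6, frames=[1,2,5] (faults so far: 7)
  step 14: ref 5 -> HIT, frames=[1,2,5] (faults so far: 7)
  step 15: ref 1 -> HIT, frames=[1,2,5] (faults so far: 7)
  LRU total faults: 7
--- Optimal ---
  step 0: ref 2 -> FAULT, frames=[2,-,-] (faults so far: 1)
  step 1: ref 2 -> HIT, frames=[2,-,-] (faults so far: 1)
  step 2: ref 6 -> FAULT, frames=[2,6,-] (faults so far: 2)
  step 3: ref 2 -> HIT, frames=[2,6,-] (faults so far: 2)
  step 4: ref 5 -> FAULT, frames=[2,6,5] (faults so far: 3)
  step 5: ref 3 -> FAULT, evict 2, frames=[3,6,5] (faults so far: 4)
  step 6: ref 6 -> HIT, frames=[3,6,5] (faults so far: 4)
  step 7: ref 5 -> HIT, frames=[3,6,5] (faults so far: 4)
  step 8: ref 6 -> HIT, frames=[3,6,5] (faults so far: 4)
  step 9: ref 6 -> HIT, frames=[3,6,5] (faults so far: 4)
  step 10: ref 2 -> FAULT, evict 3, frames=[2,6,5] (faults so far: 5)
  step 11: ref 2 -> HIT, frames=[2,6,5] (faults so far: 5)
  step 12: ref 5 -> HIT, frames=[2,6,5] (faults so far: 5)
  step 13: ref 1 -> FAULT, evict 2, frames=[1,6,5] (faults so far: 6)
  step 14: ref 5 -> HIT, frames=[1,6,5] (faults so far: 6)
  step 15: ref 1 -> HIT, frames=[1,6,5] (faults so far: 6)
  Optimal total faults: 6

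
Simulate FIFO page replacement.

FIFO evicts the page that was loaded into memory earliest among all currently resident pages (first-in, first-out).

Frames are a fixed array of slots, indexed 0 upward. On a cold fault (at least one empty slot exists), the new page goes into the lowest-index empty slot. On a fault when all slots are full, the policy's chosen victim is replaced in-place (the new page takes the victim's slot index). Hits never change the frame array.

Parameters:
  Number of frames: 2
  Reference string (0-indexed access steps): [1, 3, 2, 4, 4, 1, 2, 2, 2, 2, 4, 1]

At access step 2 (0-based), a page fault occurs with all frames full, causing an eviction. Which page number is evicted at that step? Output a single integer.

Answer: 1

Derivation:
Step 0: ref 1 -> FAULT, frames=[1,-]
Step 1: ref 3 -> FAULT, frames=[1,3]
Step 2: ref 2 -> FAULT, evict 1, frames=[2,3]
At step 2: evicted page 1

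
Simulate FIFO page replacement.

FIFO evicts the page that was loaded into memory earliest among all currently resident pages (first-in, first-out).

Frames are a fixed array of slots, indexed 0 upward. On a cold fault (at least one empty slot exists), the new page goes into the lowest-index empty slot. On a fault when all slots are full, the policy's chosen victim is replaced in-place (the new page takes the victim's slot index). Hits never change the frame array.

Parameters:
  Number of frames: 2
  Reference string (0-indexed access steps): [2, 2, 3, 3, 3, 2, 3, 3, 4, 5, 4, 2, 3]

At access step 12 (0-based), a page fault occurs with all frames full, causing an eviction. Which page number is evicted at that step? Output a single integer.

Step 0: ref 2 -> FAULT, frames=[2,-]
Step 1: ref 2 -> HIT, frames=[2,-]
Step 2: ref 3 -> FAULT, frames=[2,3]
Step 3: ref 3 -> HIT, frames=[2,3]
Step 4: ref 3 -> HIT, frames=[2,3]
Step 5: ref 2 -> HIT, frames=[2,3]
Step 6: ref 3 -> HIT, frames=[2,3]
Step 7: ref 3 -> HIT, frames=[2,3]
Step 8: ref 4 -> FAULT, evict 2, frames=[4,3]
Step 9: ref 5 -> FAULT, evict 3, frames=[4,5]
Step 10: ref 4 -> HIT, frames=[4,5]
Step 11: ref 2 -> FAULT, evict 4, frames=[2,5]
Step 12: ref 3 -> FAULT, evict 5, frames=[2,3]
At step 12: evicted page 5

Answer: 5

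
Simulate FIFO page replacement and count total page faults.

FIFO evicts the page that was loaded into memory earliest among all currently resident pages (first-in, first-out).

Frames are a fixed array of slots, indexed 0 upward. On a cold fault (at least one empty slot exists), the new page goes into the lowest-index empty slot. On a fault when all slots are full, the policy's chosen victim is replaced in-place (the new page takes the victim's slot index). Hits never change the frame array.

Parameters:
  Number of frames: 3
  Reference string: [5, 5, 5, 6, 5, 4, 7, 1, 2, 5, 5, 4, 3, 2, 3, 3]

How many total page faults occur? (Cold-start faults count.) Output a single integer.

Step 0: ref 5 → FAULT, frames=[5,-,-]
Step 1: ref 5 → HIT, frames=[5,-,-]
Step 2: ref 5 → HIT, frames=[5,-,-]
Step 3: ref 6 → FAULT, frames=[5,6,-]
Step 4: ref 5 → HIT, frames=[5,6,-]
Step 5: ref 4 → FAULT, frames=[5,6,4]
Step 6: ref 7 → FAULT (evict 5), frames=[7,6,4]
Step 7: ref 1 → FAULT (evict 6), frames=[7,1,4]
Step 8: ref 2 → FAULT (evict 4), frames=[7,1,2]
Step 9: ref 5 → FAULT (evict 7), frames=[5,1,2]
Step 10: ref 5 → HIT, frames=[5,1,2]
Step 11: ref 4 → FAULT (evict 1), frames=[5,4,2]
Step 12: ref 3 → FAULT (evict 2), frames=[5,4,3]
Step 13: ref 2 → FAULT (evict 5), frames=[2,4,3]
Step 14: ref 3 → HIT, frames=[2,4,3]
Step 15: ref 3 → HIT, frames=[2,4,3]
Total faults: 10

Answer: 10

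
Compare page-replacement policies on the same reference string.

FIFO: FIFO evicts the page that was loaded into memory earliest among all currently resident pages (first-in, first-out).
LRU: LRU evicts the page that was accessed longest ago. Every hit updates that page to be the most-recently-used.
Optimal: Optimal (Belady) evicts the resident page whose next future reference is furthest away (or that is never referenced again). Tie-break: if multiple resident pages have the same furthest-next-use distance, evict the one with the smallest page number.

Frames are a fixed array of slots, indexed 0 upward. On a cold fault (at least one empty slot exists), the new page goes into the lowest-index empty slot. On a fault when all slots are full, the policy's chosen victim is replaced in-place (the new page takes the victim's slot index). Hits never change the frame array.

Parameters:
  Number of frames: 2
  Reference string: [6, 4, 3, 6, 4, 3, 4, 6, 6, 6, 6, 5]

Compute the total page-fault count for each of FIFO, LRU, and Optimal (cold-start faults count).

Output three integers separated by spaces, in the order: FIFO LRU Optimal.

Answer: 8 8 6

Derivation:
--- FIFO ---
  step 0: ref 6 -> FAULT, frames=[6,-] (faults so far: 1)
  step 1: ref 4 -> FAULT, frames=[6,4] (faults so far: 2)
  step 2: ref 3 -> FAULT, evict 6, frames=[3,4] (faults so far: 3)
  step 3: ref 6 -> FAULT, evict 4, frames=[3,6] (faults so far: 4)
  step 4: ref 4 -> FAULT, evict 3, frames=[4,6] (faults so far: 5)
  step 5: ref 3 -> FAULT, evict 6, frames=[4,3] (faults so far: 6)
  step 6: ref 4 -> HIT, frames=[4,3] (faults so far: 6)
  step 7: ref 6 -> FAULT, evict 4, frames=[6,3] (faults so far: 7)
  step 8: ref 6 -> HIT, frames=[6,3] (faults so far: 7)
  step 9: ref 6 -> HIT, frames=[6,3] (faults so far: 7)
  step 10: ref 6 -> HIT, frames=[6,3] (faults so far: 7)
  step 11: ref 5 -> FAULT, evict 3, frames=[6,5] (faults so far: 8)
  FIFO total faults: 8
--- LRU ---
  step 0: ref 6 -> FAULT, frames=[6,-] (faults so far: 1)
  step 1: ref 4 -> FAULT, frames=[6,4] (faults so far: 2)
  step 2: ref 3 -> FAULT, evict 6, frames=[3,4] (faults so far: 3)
  step 3: ref 6 -> FAULT, evict 4, frames=[3,6] (faults so far: 4)
  step 4: ref 4 -> FAULT, evict 3, frames=[4,6] (faults so far: 5)
  step 5: ref 3 -> FAULT, evict 6, frames=[4,3] (faults so far: 6)
  step 6: ref 4 -> HIT, frames=[4,3] (faults so far: 6)
  step 7: ref 6 -> FAULT, evict 3, frames=[4,6] (faults so far: 7)
  step 8: ref 6 -> HIT, frames=[4,6] (faults so far: 7)
  step 9: ref 6 -> HIT, frames=[4,6] (faults so far: 7)
  step 10: ref 6 -> HIT, frames=[4,6] (faults so far: 7)
  step 11: ref 5 -> FAULT, evict 4, frames=[5,6] (faults so far: 8)
  LRU total faults: 8
--- Optimal ---
  step 0: ref 6 -> FAULT, frames=[6,-] (faults so far: 1)
  step 1: ref 4 -> FAULT, frames=[6,4] (faults so far: 2)
  step 2: ref 3 -> FAULT, evict 4, frames=[6,3] (faults so far: 3)
  step 3: ref 6 -> HIT, frames=[6,3] (faults so far: 3)
  step 4: ref 4 -> FAULT, evict 6, frames=[4,3] (faults so far: 4)
  step 5: ref 3 -> HIT, frames=[4,3] (faults so far: 4)
  step 6: ref 4 -> HIT, frames=[4,3] (faults so far: 4)
  step 7: ref 6 -> FAULT, evict 3, frames=[4,6] (faults so far: 5)
  step 8: ref 6 -> HIT, frames=[4,6] (faults so far: 5)
  step 9: ref 6 -> HIT, frames=[4,6] (faults so far: 5)
  step 10: ref 6 -> HIT, frames=[4,6] (faults so far: 5)
  step 11: ref 5 -> FAULT, evict 4, frames=[5,6] (faults so far: 6)
  Optimal total faults: 6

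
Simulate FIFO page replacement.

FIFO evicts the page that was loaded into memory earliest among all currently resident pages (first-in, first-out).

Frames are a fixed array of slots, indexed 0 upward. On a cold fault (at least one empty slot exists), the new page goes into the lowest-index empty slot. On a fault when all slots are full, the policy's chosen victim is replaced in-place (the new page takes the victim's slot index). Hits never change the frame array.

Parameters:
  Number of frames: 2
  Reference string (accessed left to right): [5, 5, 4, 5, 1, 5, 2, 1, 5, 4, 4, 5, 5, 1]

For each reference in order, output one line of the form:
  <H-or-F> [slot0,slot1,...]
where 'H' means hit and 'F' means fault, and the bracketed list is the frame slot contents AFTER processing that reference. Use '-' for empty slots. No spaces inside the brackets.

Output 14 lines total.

F [5,-]
H [5,-]
F [5,4]
H [5,4]
F [1,4]
F [1,5]
F [2,5]
F [2,1]
F [5,1]
F [5,4]
H [5,4]
H [5,4]
H [5,4]
F [1,4]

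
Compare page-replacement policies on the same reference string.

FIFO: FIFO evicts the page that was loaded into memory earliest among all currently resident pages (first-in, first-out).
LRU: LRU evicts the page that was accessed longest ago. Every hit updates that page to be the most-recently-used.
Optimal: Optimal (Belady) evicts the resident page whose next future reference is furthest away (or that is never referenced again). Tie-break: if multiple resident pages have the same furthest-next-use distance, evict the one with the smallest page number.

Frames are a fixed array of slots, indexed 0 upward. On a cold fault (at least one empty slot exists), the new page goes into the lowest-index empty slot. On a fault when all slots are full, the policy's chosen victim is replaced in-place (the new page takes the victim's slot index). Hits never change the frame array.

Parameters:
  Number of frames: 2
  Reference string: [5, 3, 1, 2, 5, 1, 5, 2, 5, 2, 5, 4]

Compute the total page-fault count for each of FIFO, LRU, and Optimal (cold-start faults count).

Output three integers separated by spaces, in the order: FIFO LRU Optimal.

Answer: 9 8 7

Derivation:
--- FIFO ---
  step 0: ref 5 -> FAULT, frames=[5,-] (faults so far: 1)
  step 1: ref 3 -> FAULT, frames=[5,3] (faults so far: 2)
  step 2: ref 1 -> FAULT, evict 5, frames=[1,3] (faults so far: 3)
  step 3: ref 2 -> FAULT, evict 3, frames=[1,2] (faults so far: 4)
  step 4: ref 5 -> FAULT, evict 1, frames=[5,2] (faults so far: 5)
  step 5: ref 1 -> FAULT, evict 2, frames=[5,1] (faults so far: 6)
  step 6: ref 5 -> HIT, frames=[5,1] (faults so far: 6)
  step 7: ref 2 -> FAULT, evict 5, frames=[2,1] (faults so far: 7)
  step 8: ref 5 -> FAULT, evict 1, frames=[2,5] (faults so far: 8)
  step 9: ref 2 -> HIT, frames=[2,5] (faults so far: 8)
  step 10: ref 5 -> HIT, frames=[2,5] (faults so far: 8)
  step 11: ref 4 -> FAULT, evict 2, frames=[4,5] (faults so far: 9)
  FIFO total faults: 9
--- LRU ---
  step 0: ref 5 -> FAULT, frames=[5,-] (faults so far: 1)
  step 1: ref 3 -> FAULT, frames=[5,3] (faults so far: 2)
  step 2: ref 1 -> FAULT, evict 5, frames=[1,3] (faults so far: 3)
  step 3: ref 2 -> FAULT, evict 3, frames=[1,2] (faults so far: 4)
  step 4: ref 5 -> FAULT, evict 1, frames=[5,2] (faults so far: 5)
  step 5: ref 1 -> FAULT, evict 2, frames=[5,1] (faults so far: 6)
  step 6: ref 5 -> HIT, frames=[5,1] (faults so far: 6)
  step 7: ref 2 -> FAULT, evict 1, frames=[5,2] (faults so far: 7)
  step 8: ref 5 -> HIT, frames=[5,2] (faults so far: 7)
  step 9: ref 2 -> HIT, frames=[5,2] (faults so far: 7)
  step 10: ref 5 -> HIT, frames=[5,2] (faults so far: 7)
  step 11: ref 4 -> FAULT, evict 2, frames=[5,4] (faults so far: 8)
  LRU total faults: 8
--- Optimal ---
  step 0: ref 5 -> FAULT, frames=[5,-] (faults so far: 1)
  step 1: ref 3 -> FAULT, frames=[5,3] (faults so far: 2)
  step 2: ref 1 -> FAULT, evict 3, frames=[5,1] (faults so far: 3)
  step 3: ref 2 -> FAULT, evict 1, frames=[5,2] (faults so far: 4)
  step 4: ref 5 -> HIT, frames=[5,2] (faults so far: 4)
  step 5: ref 1 -> FAULT, evict 2, frames=[5,1] (faults so far: 5)
  step 6: ref 5 -> HIT, frames=[5,1] (faults so far: 5)
  step 7: ref 2 -> FAULT, evict 1, frames=[5,2] (faults so far: 6)
  step 8: ref 5 -> HIT, frames=[5,2] (faults so far: 6)
  step 9: ref 2 -> HIT, frames=[5,2] (faults so far: 6)
  step 10: ref 5 -> HIT, frames=[5,2] (faults so far: 6)
  step 11: ref 4 -> FAULT, evict 2, frames=[5,4] (faults so far: 7)
  Optimal total faults: 7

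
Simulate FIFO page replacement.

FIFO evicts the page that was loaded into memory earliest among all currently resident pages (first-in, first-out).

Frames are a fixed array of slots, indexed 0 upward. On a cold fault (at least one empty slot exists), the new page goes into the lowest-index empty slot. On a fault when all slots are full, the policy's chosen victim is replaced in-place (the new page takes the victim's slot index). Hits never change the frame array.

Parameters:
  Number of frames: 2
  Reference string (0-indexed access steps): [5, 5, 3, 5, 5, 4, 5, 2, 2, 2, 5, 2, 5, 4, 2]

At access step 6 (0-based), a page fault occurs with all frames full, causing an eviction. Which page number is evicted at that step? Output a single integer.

Answer: 3

Derivation:
Step 0: ref 5 -> FAULT, frames=[5,-]
Step 1: ref 5 -> HIT, frames=[5,-]
Step 2: ref 3 -> FAULT, frames=[5,3]
Step 3: ref 5 -> HIT, frames=[5,3]
Step 4: ref 5 -> HIT, frames=[5,3]
Step 5: ref 4 -> FAULT, evict 5, frames=[4,3]
Step 6: ref 5 -> FAULT, evict 3, frames=[4,5]
At step 6: evicted page 3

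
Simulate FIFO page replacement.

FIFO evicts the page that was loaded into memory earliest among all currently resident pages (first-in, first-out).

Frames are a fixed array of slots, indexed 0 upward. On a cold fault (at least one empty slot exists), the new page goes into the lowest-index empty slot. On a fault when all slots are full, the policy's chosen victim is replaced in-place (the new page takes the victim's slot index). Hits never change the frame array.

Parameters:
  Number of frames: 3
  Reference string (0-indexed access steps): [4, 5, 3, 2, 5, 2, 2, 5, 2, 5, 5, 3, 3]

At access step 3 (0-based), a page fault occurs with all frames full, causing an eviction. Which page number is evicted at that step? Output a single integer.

Step 0: ref 4 -> FAULT, frames=[4,-,-]
Step 1: ref 5 -> FAULT, frames=[4,5,-]
Step 2: ref 3 -> FAULT, frames=[4,5,3]
Step 3: ref 2 -> FAULT, evict 4, frames=[2,5,3]
At step 3: evicted page 4

Answer: 4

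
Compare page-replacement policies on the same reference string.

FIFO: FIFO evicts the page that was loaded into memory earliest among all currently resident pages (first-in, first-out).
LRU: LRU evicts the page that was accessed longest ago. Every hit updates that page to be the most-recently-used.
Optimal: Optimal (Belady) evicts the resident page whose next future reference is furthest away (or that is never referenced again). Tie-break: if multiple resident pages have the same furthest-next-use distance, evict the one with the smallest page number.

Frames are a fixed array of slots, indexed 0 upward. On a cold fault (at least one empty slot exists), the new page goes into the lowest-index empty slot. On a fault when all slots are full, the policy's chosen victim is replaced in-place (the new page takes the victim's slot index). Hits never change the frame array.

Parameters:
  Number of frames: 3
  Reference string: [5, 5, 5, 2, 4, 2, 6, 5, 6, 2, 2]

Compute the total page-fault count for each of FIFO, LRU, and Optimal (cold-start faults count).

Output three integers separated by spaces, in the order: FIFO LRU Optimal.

Answer: 6 5 4

Derivation:
--- FIFO ---
  step 0: ref 5 -> FAULT, frames=[5,-,-] (faults so far: 1)
  step 1: ref 5 -> HIT, frames=[5,-,-] (faults so far: 1)
  step 2: ref 5 -> HIT, frames=[5,-,-] (faults so far: 1)
  step 3: ref 2 -> FAULT, frames=[5,2,-] (faults so far: 2)
  step 4: ref 4 -> FAULT, frames=[5,2,4] (faults so far: 3)
  step 5: ref 2 -> HIT, frames=[5,2,4] (faults so far: 3)
  step 6: ref 6 -> FAULT, evict 5, frames=[6,2,4] (faults so far: 4)
  step 7: ref 5 -> FAULT, evict 2, frames=[6,5,4] (faults so far: 5)
  step 8: ref 6 -> HIT, frames=[6,5,4] (faults so far: 5)
  step 9: ref 2 -> FAULT, evict 4, frames=[6,5,2] (faults so far: 6)
  step 10: ref 2 -> HIT, frames=[6,5,2] (faults so far: 6)
  FIFO total faults: 6
--- LRU ---
  step 0: ref 5 -> FAULT, frames=[5,-,-] (faults so far: 1)
  step 1: ref 5 -> HIT, frames=[5,-,-] (faults so far: 1)
  step 2: ref 5 -> HIT, frames=[5,-,-] (faults so far: 1)
  step 3: ref 2 -> FAULT, frames=[5,2,-] (faults so far: 2)
  step 4: ref 4 -> FAULT, frames=[5,2,4] (faults so far: 3)
  step 5: ref 2 -> HIT, frames=[5,2,4] (faults so far: 3)
  step 6: ref 6 -> FAULT, evict 5, frames=[6,2,4] (faults so far: 4)
  step 7: ref 5 -> FAULT, evict 4, frames=[6,2,5] (faults so far: 5)
  step 8: ref 6 -> HIT, frames=[6,2,5] (faults so far: 5)
  step 9: ref 2 -> HIT, frames=[6,2,5] (faults so far: 5)
  step 10: ref 2 -> HIT, frames=[6,2,5] (faults so far: 5)
  LRU total faults: 5
--- Optimal ---
  step 0: ref 5 -> FAULT, frames=[5,-,-] (faults so far: 1)
  step 1: ref 5 -> HIT, frames=[5,-,-] (faults so far: 1)
  step 2: ref 5 -> HIT, frames=[5,-,-] (faults so far: 1)
  step 3: ref 2 -> FAULT, frames=[5,2,-] (faults so far: 2)
  step 4: ref 4 -> FAULT, frames=[5,2,4] (faults so far: 3)
  step 5: ref 2 -> HIT, frames=[5,2,4] (faults so far: 3)
  step 6: ref 6 -> FAULT, evict 4, frames=[5,2,6] (faults so far: 4)
  step 7: ref 5 -> HIT, frames=[5,2,6] (faults so far: 4)
  step 8: ref 6 -> HIT, frames=[5,2,6] (faults so far: 4)
  step 9: ref 2 -> HIT, frames=[5,2,6] (faults so far: 4)
  step 10: ref 2 -> HIT, frames=[5,2,6] (faults so far: 4)
  Optimal total faults: 4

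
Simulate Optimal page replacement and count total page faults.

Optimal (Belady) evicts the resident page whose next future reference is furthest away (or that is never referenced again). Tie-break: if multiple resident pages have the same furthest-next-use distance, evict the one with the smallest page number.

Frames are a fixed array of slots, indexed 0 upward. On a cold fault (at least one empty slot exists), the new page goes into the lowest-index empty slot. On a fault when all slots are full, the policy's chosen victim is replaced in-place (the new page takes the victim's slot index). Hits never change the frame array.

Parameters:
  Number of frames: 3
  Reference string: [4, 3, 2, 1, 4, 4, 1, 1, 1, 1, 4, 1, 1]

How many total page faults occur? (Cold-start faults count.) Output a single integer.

Step 0: ref 4 → FAULT, frames=[4,-,-]
Step 1: ref 3 → FAULT, frames=[4,3,-]
Step 2: ref 2 → FAULT, frames=[4,3,2]
Step 3: ref 1 → FAULT (evict 2), frames=[4,3,1]
Step 4: ref 4 → HIT, frames=[4,3,1]
Step 5: ref 4 → HIT, frames=[4,3,1]
Step 6: ref 1 → HIT, frames=[4,3,1]
Step 7: ref 1 → HIT, frames=[4,3,1]
Step 8: ref 1 → HIT, frames=[4,3,1]
Step 9: ref 1 → HIT, frames=[4,3,1]
Step 10: ref 4 → HIT, frames=[4,3,1]
Step 11: ref 1 → HIT, frames=[4,3,1]
Step 12: ref 1 → HIT, frames=[4,3,1]
Total faults: 4

Answer: 4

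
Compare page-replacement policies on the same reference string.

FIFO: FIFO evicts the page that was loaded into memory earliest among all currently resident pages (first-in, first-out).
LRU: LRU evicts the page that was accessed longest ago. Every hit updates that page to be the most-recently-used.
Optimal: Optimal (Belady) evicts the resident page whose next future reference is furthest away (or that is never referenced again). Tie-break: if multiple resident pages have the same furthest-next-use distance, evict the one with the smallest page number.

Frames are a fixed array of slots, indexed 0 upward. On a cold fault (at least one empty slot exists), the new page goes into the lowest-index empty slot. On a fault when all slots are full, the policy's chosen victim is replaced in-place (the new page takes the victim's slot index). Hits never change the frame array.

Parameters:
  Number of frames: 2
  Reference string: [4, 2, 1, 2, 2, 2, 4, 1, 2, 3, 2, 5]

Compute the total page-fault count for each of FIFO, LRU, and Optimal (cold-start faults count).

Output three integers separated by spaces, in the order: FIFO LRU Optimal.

Answer: 7 8 7

Derivation:
--- FIFO ---
  step 0: ref 4 -> FAULT, frames=[4,-] (faults so far: 1)
  step 1: ref 2 -> FAULT, frames=[4,2] (faults so far: 2)
  step 2: ref 1 -> FAULT, evict 4, frames=[1,2] (faults so far: 3)
  step 3: ref 2 -> HIT, frames=[1,2] (faults so far: 3)
  step 4: ref 2 -> HIT, frames=[1,2] (faults so far: 3)
  step 5: ref 2 -> HIT, frames=[1,2] (faults so far: 3)
  step 6: ref 4 -> FAULT, evict 2, frames=[1,4] (faults so far: 4)
  step 7: ref 1 -> HIT, frames=[1,4] (faults so far: 4)
  step 8: ref 2 -> FAULT, evict 1, frames=[2,4] (faults so far: 5)
  step 9: ref 3 -> FAULT, evict 4, frames=[2,3] (faults so far: 6)
  step 10: ref 2 -> HIT, frames=[2,3] (faults so far: 6)
  step 11: ref 5 -> FAULT, evict 2, frames=[5,3] (faults so far: 7)
  FIFO total faults: 7
--- LRU ---
  step 0: ref 4 -> FAULT, frames=[4,-] (faults so far: 1)
  step 1: ref 2 -> FAULT, frames=[4,2] (faults so far: 2)
  step 2: ref 1 -> FAULT, evict 4, frames=[1,2] (faults so far: 3)
  step 3: ref 2 -> HIT, frames=[1,2] (faults so far: 3)
  step 4: ref 2 -> HIT, frames=[1,2] (faults so far: 3)
  step 5: ref 2 -> HIT, frames=[1,2] (faults so far: 3)
  step 6: ref 4 -> FAULT, evict 1, frames=[4,2] (faults so far: 4)
  step 7: ref 1 -> FAULT, evict 2, frames=[4,1] (faults so far: 5)
  step 8: ref 2 -> FAULT, evict 4, frames=[2,1] (faults so far: 6)
  step 9: ref 3 -> FAULT, evict 1, frames=[2,3] (faults so far: 7)
  step 10: ref 2 -> HIT, frames=[2,3] (faults so far: 7)
  step 11: ref 5 -> FAULT, evict 3, frames=[2,5] (faults so far: 8)
  LRU total faults: 8
--- Optimal ---
  step 0: ref 4 -> FAULT, frames=[4,-] (faults so far: 1)
  step 1: ref 2 -> FAULT, frames=[4,2] (faults so far: 2)
  step 2: ref 1 -> FAULT, evict 4, frames=[1,2] (faults so far: 3)
  step 3: ref 2 -> HIT, frames=[1,2] (faults so far: 3)
  step 4: ref 2 -> HIT, frames=[1,2] (faults so far: 3)
  step 5: ref 2 -> HIT, frames=[1,2] (faults so far: 3)
  step 6: ref 4 -> FAULT, evict 2, frames=[1,4] (faults so far: 4)
  step 7: ref 1 -> HIT, frames=[1,4] (faults so far: 4)
  step 8: ref 2 -> FAULT, evict 1, frames=[2,4] (faults so far: 5)
  step 9: ref 3 -> FAULT, evict 4, frames=[2,3] (faults so far: 6)
  step 10: ref 2 -> HIT, frames=[2,3] (faults so far: 6)
  step 11: ref 5 -> FAULT, evict 2, frames=[5,3] (faults so far: 7)
  Optimal total faults: 7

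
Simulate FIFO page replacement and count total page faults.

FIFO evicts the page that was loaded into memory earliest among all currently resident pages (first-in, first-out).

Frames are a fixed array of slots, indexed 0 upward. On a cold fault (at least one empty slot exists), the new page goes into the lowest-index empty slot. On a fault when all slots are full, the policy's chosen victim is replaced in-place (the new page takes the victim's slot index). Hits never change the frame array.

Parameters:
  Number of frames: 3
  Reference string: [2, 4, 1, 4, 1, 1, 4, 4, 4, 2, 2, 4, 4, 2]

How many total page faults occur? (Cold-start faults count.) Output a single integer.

Step 0: ref 2 → FAULT, frames=[2,-,-]
Step 1: ref 4 → FAULT, frames=[2,4,-]
Step 2: ref 1 → FAULT, frames=[2,4,1]
Step 3: ref 4 → HIT, frames=[2,4,1]
Step 4: ref 1 → HIT, frames=[2,4,1]
Step 5: ref 1 → HIT, frames=[2,4,1]
Step 6: ref 4 → HIT, frames=[2,4,1]
Step 7: ref 4 → HIT, frames=[2,4,1]
Step 8: ref 4 → HIT, frames=[2,4,1]
Step 9: ref 2 → HIT, frames=[2,4,1]
Step 10: ref 2 → HIT, frames=[2,4,1]
Step 11: ref 4 → HIT, frames=[2,4,1]
Step 12: ref 4 → HIT, frames=[2,4,1]
Step 13: ref 2 → HIT, frames=[2,4,1]
Total faults: 3

Answer: 3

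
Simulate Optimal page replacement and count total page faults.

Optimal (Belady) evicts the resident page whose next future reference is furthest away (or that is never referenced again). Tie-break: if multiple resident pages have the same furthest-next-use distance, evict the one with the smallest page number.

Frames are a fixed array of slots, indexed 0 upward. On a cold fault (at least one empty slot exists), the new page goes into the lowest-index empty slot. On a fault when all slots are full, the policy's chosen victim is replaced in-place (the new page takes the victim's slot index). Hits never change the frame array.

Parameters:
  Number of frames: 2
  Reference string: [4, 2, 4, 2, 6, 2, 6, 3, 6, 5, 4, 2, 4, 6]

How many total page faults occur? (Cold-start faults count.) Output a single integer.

Answer: 8

Derivation:
Step 0: ref 4 → FAULT, frames=[4,-]
Step 1: ref 2 → FAULT, frames=[4,2]
Step 2: ref 4 → HIT, frames=[4,2]
Step 3: ref 2 → HIT, frames=[4,2]
Step 4: ref 6 → FAULT (evict 4), frames=[6,2]
Step 5: ref 2 → HIT, frames=[6,2]
Step 6: ref 6 → HIT, frames=[6,2]
Step 7: ref 3 → FAULT (evict 2), frames=[6,3]
Step 8: ref 6 → HIT, frames=[6,3]
Step 9: ref 5 → FAULT (evict 3), frames=[6,5]
Step 10: ref 4 → FAULT (evict 5), frames=[6,4]
Step 11: ref 2 → FAULT (evict 6), frames=[2,4]
Step 12: ref 4 → HIT, frames=[2,4]
Step 13: ref 6 → FAULT (evict 2), frames=[6,4]
Total faults: 8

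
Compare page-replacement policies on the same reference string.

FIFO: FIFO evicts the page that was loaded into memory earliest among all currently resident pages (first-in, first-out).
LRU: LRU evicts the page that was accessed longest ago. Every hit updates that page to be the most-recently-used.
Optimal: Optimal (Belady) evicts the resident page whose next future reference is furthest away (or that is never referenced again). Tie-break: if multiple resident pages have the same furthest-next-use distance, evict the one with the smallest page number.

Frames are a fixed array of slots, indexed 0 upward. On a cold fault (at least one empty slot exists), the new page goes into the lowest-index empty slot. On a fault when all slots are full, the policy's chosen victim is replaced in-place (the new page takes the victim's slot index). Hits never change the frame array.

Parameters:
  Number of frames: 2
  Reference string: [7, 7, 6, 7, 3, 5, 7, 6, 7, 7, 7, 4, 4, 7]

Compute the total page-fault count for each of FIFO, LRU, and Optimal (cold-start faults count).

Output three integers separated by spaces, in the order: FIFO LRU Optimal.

--- FIFO ---
  step 0: ref 7 -> FAULT, frames=[7,-] (faults so far: 1)
  step 1: ref 7 -> HIT, frames=[7,-] (faults so far: 1)
  step 2: ref 6 -> FAULT, frames=[7,6] (faults so far: 2)
  step 3: ref 7 -> HIT, frames=[7,6] (faults so far: 2)
  step 4: ref 3 -> FAULT, evict 7, frames=[3,6] (faults so far: 3)
  step 5: ref 5 -> FAULT, evict 6, frames=[3,5] (faults so far: 4)
  step 6: ref 7 -> FAULT, evict 3, frames=[7,5] (faults so far: 5)
  step 7: ref 6 -> FAULT, evict 5, frames=[7,6] (faults so far: 6)
  step 8: ref 7 -> HIT, frames=[7,6] (faults so far: 6)
  step 9: ref 7 -> HIT, frames=[7,6] (faults so far: 6)
  step 10: ref 7 -> HIT, frames=[7,6] (faults so far: 6)
  step 11: ref 4 -> FAULT, evict 7, frames=[4,6] (faults so far: 7)
  step 12: ref 4 -> HIT, frames=[4,6] (faults so far: 7)
  step 13: ref 7 -> FAULT, evict 6, frames=[4,7] (faults so far: 8)
  FIFO total faults: 8
--- LRU ---
  step 0: ref 7 -> FAULT, frames=[7,-] (faults so far: 1)
  step 1: ref 7 -> HIT, frames=[7,-] (faults so far: 1)
  step 2: ref 6 -> FAULT, frames=[7,6] (faults so far: 2)
  step 3: ref 7 -> HIT, frames=[7,6] (faults so far: 2)
  step 4: ref 3 -> FAULT, evict 6, frames=[7,3] (faults so far: 3)
  step 5: ref 5 -> FAULT, evict 7, frames=[5,3] (faults so far: 4)
  step 6: ref 7 -> FAULT, evict 3, frames=[5,7] (faults so far: 5)
  step 7: ref 6 -> FAULT, evict 5, frames=[6,7] (faults so far: 6)
  step 8: ref 7 -> HIT, frames=[6,7] (faults so far: 6)
  step 9: ref 7 -> HIT, frames=[6,7] (faults so far: 6)
  step 10: ref 7 -> HIT, frames=[6,7] (faults so far: 6)
  step 11: ref 4 -> FAULT, evict 6, frames=[4,7] (faults so far: 7)
  step 12: ref 4 -> HIT, frames=[4,7] (faults so far: 7)
  step 13: ref 7 -> HIT, frames=[4,7] (faults so far: 7)
  LRU total faults: 7
--- Optimal ---
  step 0: ref 7 -> FAULT, frames=[7,-] (faults so far: 1)
  step 1: ref 7 -> HIT, frames=[7,-] (faults so far: 1)
  step 2: ref 6 -> FAULT, frames=[7,6] (faults so far: 2)
  step 3: ref 7 -> HIT, frames=[7,6] (faults so far: 2)
  step 4: ref 3 -> FAULT, evict 6, frames=[7,3] (faults so far: 3)
  step 5: ref 5 -> FAULT, evict 3, frames=[7,5] (faults so far: 4)
  step 6: ref 7 -> HIT, frames=[7,5] (faults so far: 4)
  step 7: ref 6 -> FAULT, evict 5, frames=[7,6] (faults so far: 5)
  step 8: ref 7 -> HIT, frames=[7,6] (faults so far: 5)
  step 9: ref 7 -> HIT, frames=[7,6] (faults so far: 5)
  step 10: ref 7 -> HIT, frames=[7,6] (faults so far: 5)
  step 11: ref 4 -> FAULT, evict 6, frames=[7,4] (faults so far: 6)
  step 12: ref 4 -> HIT, frames=[7,4] (faults so far: 6)
  step 13: ref 7 -> HIT, frames=[7,4] (faults so far: 6)
  Optimal total faults: 6

Answer: 8 7 6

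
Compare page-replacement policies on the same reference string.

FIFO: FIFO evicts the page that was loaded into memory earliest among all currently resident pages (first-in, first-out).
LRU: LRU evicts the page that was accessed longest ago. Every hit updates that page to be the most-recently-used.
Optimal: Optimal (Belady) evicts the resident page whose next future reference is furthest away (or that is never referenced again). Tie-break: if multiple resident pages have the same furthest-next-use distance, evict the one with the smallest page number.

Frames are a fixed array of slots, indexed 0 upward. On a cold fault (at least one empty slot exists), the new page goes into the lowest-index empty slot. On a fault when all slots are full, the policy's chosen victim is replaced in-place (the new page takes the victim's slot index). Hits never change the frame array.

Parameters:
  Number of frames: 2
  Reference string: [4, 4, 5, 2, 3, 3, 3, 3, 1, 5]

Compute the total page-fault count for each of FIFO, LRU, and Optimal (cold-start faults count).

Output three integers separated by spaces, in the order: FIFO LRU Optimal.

--- FIFO ---
  step 0: ref 4 -> FAULT, frames=[4,-] (faults so far: 1)
  step 1: ref 4 -> HIT, frames=[4,-] (faults so far: 1)
  step 2: ref 5 -> FAULT, frames=[4,5] (faults so far: 2)
  step 3: ref 2 -> FAULT, evict 4, frames=[2,5] (faults so far: 3)
  step 4: ref 3 -> FAULT, evict 5, frames=[2,3] (faults so far: 4)
  step 5: ref 3 -> HIT, frames=[2,3] (faults so far: 4)
  step 6: ref 3 -> HIT, frames=[2,3] (faults so far: 4)
  step 7: ref 3 -> HIT, frames=[2,3] (faults so far: 4)
  step 8: ref 1 -> FAULT, evict 2, frames=[1,3] (faults so far: 5)
  step 9: ref 5 -> FAULT, evict 3, frames=[1,5] (faults so far: 6)
  FIFO total faults: 6
--- LRU ---
  step 0: ref 4 -> FAULT, frames=[4,-] (faults so far: 1)
  step 1: ref 4 -> HIT, frames=[4,-] (faults so far: 1)
  step 2: ref 5 -> FAULT, frames=[4,5] (faults so far: 2)
  step 3: ref 2 -> FAULT, evict 4, frames=[2,5] (faults so far: 3)
  step 4: ref 3 -> FAULT, evict 5, frames=[2,3] (faults so far: 4)
  step 5: ref 3 -> HIT, frames=[2,3] (faults so far: 4)
  step 6: ref 3 -> HIT, frames=[2,3] (faults so far: 4)
  step 7: ref 3 -> HIT, frames=[2,3] (faults so far: 4)
  step 8: ref 1 -> FAULT, evict 2, frames=[1,3] (faults so far: 5)
  step 9: ref 5 -> FAULT, evict 3, frames=[1,5] (faults so far: 6)
  LRU total faults: 6
--- Optimal ---
  step 0: ref 4 -> FAULT, frames=[4,-] (faults so far: 1)
  step 1: ref 4 -> HIT, frames=[4,-] (faults so far: 1)
  step 2: ref 5 -> FAULT, frames=[4,5] (faults so far: 2)
  step 3: ref 2 -> FAULT, evict 4, frames=[2,5] (faults so far: 3)
  step 4: ref 3 -> FAULT, evict 2, frames=[3,5] (faults so far: 4)
  step 5: ref 3 -> HIT, frames=[3,5] (faults so far: 4)
  step 6: ref 3 -> HIT, frames=[3,5] (faults so far: 4)
  step 7: ref 3 -> HIT, frames=[3,5] (faults so far: 4)
  step 8: ref 1 -> FAULT, evict 3, frames=[1,5] (faults so far: 5)
  step 9: ref 5 -> HIT, frames=[1,5] (faults so far: 5)
  Optimal total faults: 5

Answer: 6 6 5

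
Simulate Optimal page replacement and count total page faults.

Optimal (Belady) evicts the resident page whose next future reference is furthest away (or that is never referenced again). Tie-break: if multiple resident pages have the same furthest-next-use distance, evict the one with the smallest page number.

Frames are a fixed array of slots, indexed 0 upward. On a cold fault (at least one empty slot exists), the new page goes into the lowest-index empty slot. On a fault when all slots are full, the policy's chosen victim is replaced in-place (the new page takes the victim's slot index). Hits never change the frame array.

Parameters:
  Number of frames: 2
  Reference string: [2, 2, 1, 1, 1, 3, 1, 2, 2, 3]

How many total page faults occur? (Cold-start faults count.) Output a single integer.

Step 0: ref 2 → FAULT, frames=[2,-]
Step 1: ref 2 → HIT, frames=[2,-]
Step 2: ref 1 → FAULT, frames=[2,1]
Step 3: ref 1 → HIT, frames=[2,1]
Step 4: ref 1 → HIT, frames=[2,1]
Step 5: ref 3 → FAULT (evict 2), frames=[3,1]
Step 6: ref 1 → HIT, frames=[3,1]
Step 7: ref 2 → FAULT (evict 1), frames=[3,2]
Step 8: ref 2 → HIT, frames=[3,2]
Step 9: ref 3 → HIT, frames=[3,2]
Total faults: 4

Answer: 4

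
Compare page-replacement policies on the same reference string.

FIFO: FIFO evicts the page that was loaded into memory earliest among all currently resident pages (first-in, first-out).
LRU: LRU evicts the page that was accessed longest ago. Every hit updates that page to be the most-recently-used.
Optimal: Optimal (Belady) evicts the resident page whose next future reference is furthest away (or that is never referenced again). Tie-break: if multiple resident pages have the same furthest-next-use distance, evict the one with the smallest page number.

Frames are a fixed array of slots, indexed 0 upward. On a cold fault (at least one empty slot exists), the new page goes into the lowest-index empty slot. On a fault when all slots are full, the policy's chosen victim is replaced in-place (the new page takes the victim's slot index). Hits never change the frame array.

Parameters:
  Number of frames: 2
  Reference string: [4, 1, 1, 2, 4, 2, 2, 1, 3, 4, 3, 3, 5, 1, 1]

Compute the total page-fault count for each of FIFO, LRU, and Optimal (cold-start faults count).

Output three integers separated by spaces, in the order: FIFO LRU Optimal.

--- FIFO ---
  step 0: ref 4 -> FAULT, frames=[4,-] (faults so far: 1)
  step 1: ref 1 -> FAULT, frames=[4,1] (faults so far: 2)
  step 2: ref 1 -> HIT, frames=[4,1] (faults so far: 2)
  step 3: ref 2 -> FAULT, evict 4, frames=[2,1] (faults so far: 3)
  step 4: ref 4 -> FAULT, evict 1, frames=[2,4] (faults so far: 4)
  step 5: ref 2 -> HIT, frames=[2,4] (faults so far: 4)
  step 6: ref 2 -> HIT, frames=[2,4] (faults so far: 4)
  step 7: ref 1 -> FAULT, evict 2, frames=[1,4] (faults so far: 5)
  step 8: ref 3 -> FAULT, evict 4, frames=[1,3] (faults so far: 6)
  step 9: ref 4 -> FAULT, evict 1, frames=[4,3] (faults so far: 7)
  step 10: ref 3 -> HIT, frames=[4,3] (faults so far: 7)
  step 11: ref 3 -> HIT, frames=[4,3] (faults so far: 7)
  step 12: ref 5 -> FAULT, evict 3, frames=[4,5] (faults so far: 8)
  step 13: ref 1 -> FAULT, evict 4, frames=[1,5] (faults so far: 9)
  step 14: ref 1 -> HIT, frames=[1,5] (faults so far: 9)
  FIFO total faults: 9
--- LRU ---
  step 0: ref 4 -> FAULT, frames=[4,-] (faults so far: 1)
  step 1: ref 1 -> FAULT, frames=[4,1] (faults so far: 2)
  step 2: ref 1 -> HIT, frames=[4,1] (faults so far: 2)
  step 3: ref 2 -> FAULT, evict 4, frames=[2,1] (faults so far: 3)
  step 4: ref 4 -> FAULT, evict 1, frames=[2,4] (faults so far: 4)
  step 5: ref 2 -> HIT, frames=[2,4] (faults so far: 4)
  step 6: ref 2 -> HIT, frames=[2,4] (faults so far: 4)
  step 7: ref 1 -> FAULT, evict 4, frames=[2,1] (faults so far: 5)
  step 8: ref 3 -> FAULT, evict 2, frames=[3,1] (faults so far: 6)
  step 9: ref 4 -> FAULT, evict 1, frames=[3,4] (faults so far: 7)
  step 10: ref 3 -> HIT, frames=[3,4] (faults so far: 7)
  step 11: ref 3 -> HIT, frames=[3,4] (faults so far: 7)
  step 12: ref 5 -> FAULT, evict 4, frames=[3,5] (faults so far: 8)
  step 13: ref 1 -> FAULT, evict 3, frames=[1,5] (faults so far: 9)
  step 14: ref 1 -> HIT, frames=[1,5] (faults so far: 9)
  LRU total faults: 9
--- Optimal ---
  step 0: ref 4 -> FAULT, frames=[4,-] (faults so far: 1)
  step 1: ref 1 -> FAULT, frames=[4,1] (faults so far: 2)
  step 2: ref 1 -> HIT, frames=[4,1] (faults so far: 2)
  step 3: ref 2 -> FAULT, evict 1, frames=[4,2] (faults so far: 3)
  step 4: ref 4 -> HIT, frames=[4,2] (faults so far: 3)
  step 5: ref 2 -> HIT, frames=[4,2] (faults so far: 3)
  step 6: ref 2 -> HIT, frames=[4,2] (faults so far: 3)
  step 7: ref 1 -> FAULT, evict 2, frames=[4,1] (faults so far: 4)
  step 8: ref 3 -> FAULT, evict 1, frames=[4,3] (faults so far: 5)
  step 9: ref 4 -> HIT, frames=[4,3] (faults so far: 5)
  step 10: ref 3 -> HIT, frames=[4,3] (faults so far: 5)
  step 11: ref 3 -> HIT, frames=[4,3] (faults so far: 5)
  step 12: ref 5 -> FAULT, evict 3, frames=[4,5] (faults so far: 6)
  step 13: ref 1 -> FAULT, evict 4, frames=[1,5] (faults so far: 7)
  step 14: ref 1 -> HIT, frames=[1,5] (faults so far: 7)
  Optimal total faults: 7

Answer: 9 9 7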